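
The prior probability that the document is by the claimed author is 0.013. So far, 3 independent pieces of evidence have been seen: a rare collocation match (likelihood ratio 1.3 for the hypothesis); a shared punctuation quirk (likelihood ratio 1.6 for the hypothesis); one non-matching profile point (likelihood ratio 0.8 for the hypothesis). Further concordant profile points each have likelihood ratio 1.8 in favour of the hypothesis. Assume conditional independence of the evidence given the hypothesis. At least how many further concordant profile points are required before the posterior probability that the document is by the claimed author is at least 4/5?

Prior odds = 0.013/0.987 = 13/987.
Combined Bayes factor of the evidence already in hand = 1.3 × 1.6 × 0.8 = 1.664.
Odds after that evidence = (13/987) × 1.664 = 2704/123375.
Target odds = 0.8/0.2 = 4.
Need 1.8ⁿ ≥ 4 ÷ (2704/123375) = 123375/676.
1.8⁸ = 43046721/390625 falls short of 123375/676 but 1.8⁹ = 387420489/1953125 reaches it, so n = 9.

9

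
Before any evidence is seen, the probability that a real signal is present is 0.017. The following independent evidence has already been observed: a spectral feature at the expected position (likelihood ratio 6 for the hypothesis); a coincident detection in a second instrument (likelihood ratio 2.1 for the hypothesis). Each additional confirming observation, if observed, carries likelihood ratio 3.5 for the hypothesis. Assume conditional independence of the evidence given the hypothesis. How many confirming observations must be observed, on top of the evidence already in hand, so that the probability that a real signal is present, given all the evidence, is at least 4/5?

Prior odds = 0.017/0.983 = 17/983.
Combined Bayes factor of the evidence already in hand = 6 × 2.1 = 12.6.
Odds after that evidence = (17/983) × 12.6 = 1071/4915.
Target odds = 0.8/0.2 = 4.
Need 3.5ⁿ ≥ 4 ÷ (1071/4915) = 19660/1071.
3.5² = 12.25 falls short of 19660/1071 but 3.5³ = 42.875 reaches it, so n = 3.

3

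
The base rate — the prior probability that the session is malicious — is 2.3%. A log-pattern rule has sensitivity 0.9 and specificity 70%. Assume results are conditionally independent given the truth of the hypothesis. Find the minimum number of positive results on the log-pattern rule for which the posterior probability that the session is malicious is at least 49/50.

7

Prior odds: 0.023 ÷ 0.977 = 23/977.
False-positive rate = 1 − 0.7 = 0.3; likelihood ratio of a positive = 0.9/0.3 = 3.
Target odds: 0.98 ÷ 0.02 = 49.
Need (23/977) × 3ⁿ ≥ 49, i.e. 3ⁿ ≥ 47873/23.
3⁶ = 729 falls short of 47873/23 but 3⁷ = 2187 reaches it, so n = 7.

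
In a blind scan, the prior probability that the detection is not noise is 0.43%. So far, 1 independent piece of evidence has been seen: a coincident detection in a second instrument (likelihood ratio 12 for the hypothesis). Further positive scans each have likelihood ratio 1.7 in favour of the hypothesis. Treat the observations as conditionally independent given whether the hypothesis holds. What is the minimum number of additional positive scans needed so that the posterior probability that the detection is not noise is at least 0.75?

8

Prior odds = 0.0043/0.9957 = 43/9957.
Bayes factor of the evidence already in hand = 12.
Odds after that evidence = (43/9957) × 12 = 172/3319.
Target odds = 0.75/0.25 = 3.
Need 1.7ⁿ ≥ 3 ÷ (172/3319) = 9957/172.
1.7⁷ = 410338673/10000000 falls short of 9957/172 but 1.7⁸ ≈69.7576 reaches it, so n = 8.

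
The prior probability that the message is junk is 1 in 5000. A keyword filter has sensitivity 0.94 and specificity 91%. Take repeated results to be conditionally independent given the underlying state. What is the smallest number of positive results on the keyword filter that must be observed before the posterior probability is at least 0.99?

Prior odds: 0.0002 ÷ 0.9998 = 1/4999.
False-positive rate = 1 − 0.91 = 0.09; likelihood ratio of a positive = 0.94/0.09 = 94/9.
Target odds: 0.99 ÷ 0.01 = 99.
Require (94/9)ⁿ ≥ 99 ÷ (1/4999) = 494901.
(94/9)⁵ ≈124287 falls short of 494901 but (94/9)⁶ ≈1.29811e+06 reaches it, so n = 6.

6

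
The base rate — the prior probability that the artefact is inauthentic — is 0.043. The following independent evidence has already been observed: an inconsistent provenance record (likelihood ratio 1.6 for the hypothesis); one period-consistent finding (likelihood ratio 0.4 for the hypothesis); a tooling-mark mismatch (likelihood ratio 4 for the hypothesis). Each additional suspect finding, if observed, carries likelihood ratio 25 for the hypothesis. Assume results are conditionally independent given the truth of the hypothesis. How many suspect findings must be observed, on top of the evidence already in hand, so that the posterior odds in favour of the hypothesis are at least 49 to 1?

2

Prior odds = 0.043/0.957 = 43/957.
Combined Bayes factor of the evidence already in hand = 1.6 × 0.4 × 4 = 2.56.
Odds after that evidence = (43/957) × 2.56 = 2752/23925.
Target odds = 49.
Need 25ⁿ ≥ 49 ÷ (2752/23925) = 1172325/2752.
25¹ = 25 falls short of 1172325/2752 but 25² = 625 reaches it, so n = 2.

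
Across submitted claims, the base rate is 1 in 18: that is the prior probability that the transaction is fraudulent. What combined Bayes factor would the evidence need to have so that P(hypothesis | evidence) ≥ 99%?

1683

Prior odds = (1/18)/(17/18) = 1/17.
Target odds = 0.99/0.01 = 99.
Required Bayes factor = 99 ÷ (1/17) = 1683.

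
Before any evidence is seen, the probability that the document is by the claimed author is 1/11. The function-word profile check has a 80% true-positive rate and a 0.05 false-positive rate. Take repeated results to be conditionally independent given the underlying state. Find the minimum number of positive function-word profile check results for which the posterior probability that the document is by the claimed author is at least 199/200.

3

Prior odds: (1/11) ÷ (10/11) = 0.1.
Likelihood ratio of a positive result = 0.8/0.05 = 16.
Target posterior odds = 0.995/0.005 = 199.
Need 0.1 × 16ⁿ ≥ 199, i.e. 16ⁿ ≥ 1990.
16² = 256 falls short of 1990 but 16³ = 4096 reaches it, so n = 3.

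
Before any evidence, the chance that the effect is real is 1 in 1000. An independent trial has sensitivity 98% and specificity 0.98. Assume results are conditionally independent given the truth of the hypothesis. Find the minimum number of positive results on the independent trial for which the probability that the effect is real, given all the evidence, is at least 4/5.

3

Prior odds = 0.001/0.999 = 1/999.
False-positive rate = 1 − 0.98 = 0.02; likelihood ratio of a positive = 0.98/0.02 = 49.
Target odds: 0.8 ÷ 0.2 = 4.
Need (1/999) × 49ⁿ ≥ 4, i.e. 49ⁿ ≥ 3996.
49² = 2401 falls short of 3996 but 49³ = 117649 reaches it, so n = 3.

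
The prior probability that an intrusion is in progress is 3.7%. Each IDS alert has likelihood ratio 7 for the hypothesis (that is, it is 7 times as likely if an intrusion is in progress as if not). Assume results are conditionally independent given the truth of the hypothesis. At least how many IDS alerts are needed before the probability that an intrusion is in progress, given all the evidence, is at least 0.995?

Prior odds = 0.037/0.963 = 37/963.
Likelihood ratio per IDS alert = 7.
Target odds: 0.995 ÷ 0.005 = 199.
Need (37/963) × 7ⁿ ≥ 199, i.e. 7ⁿ ≥ 191637/37.
7⁴ = 2401 falls short of 191637/37 but 7⁵ = 16807 reaches it, so n = 5.

5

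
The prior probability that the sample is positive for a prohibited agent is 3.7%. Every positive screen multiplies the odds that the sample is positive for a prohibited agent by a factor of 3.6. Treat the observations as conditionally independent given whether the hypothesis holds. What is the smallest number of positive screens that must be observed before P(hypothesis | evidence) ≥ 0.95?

Prior odds = 0.037/0.963 = 37/963.
Likelihood ratio per positive screen = 3.6.
Target odds: 0.95 ÷ 0.05 = 19.
Need (37/963) × 3.6ⁿ ≥ 19, i.e. 3.6ⁿ ≥ 18297/37.
3.6⁴ = 167.9616 falls short of 18297/37 but 3.6⁵ = 604.66176 reaches it, so n = 5.

5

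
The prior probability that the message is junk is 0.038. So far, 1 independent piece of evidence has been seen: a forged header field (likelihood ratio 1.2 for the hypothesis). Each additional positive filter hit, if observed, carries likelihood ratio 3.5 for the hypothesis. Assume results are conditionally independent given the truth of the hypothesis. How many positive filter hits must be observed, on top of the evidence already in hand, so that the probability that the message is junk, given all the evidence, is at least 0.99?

7

Prior odds = 0.038/0.962 = 19/481.
Bayes factor of the evidence already in hand = 1.2.
Odds after that evidence = (19/481) × 1.2 = 114/2405.
Target odds = 0.99/0.01 = 99.
Need 3.5ⁿ ≥ 99 ÷ (114/2405) = 79365/38.
3.5⁶ = 1838.265625 falls short of 79365/38 but 3.5⁷ = 823543/128 reaches it, so n = 7.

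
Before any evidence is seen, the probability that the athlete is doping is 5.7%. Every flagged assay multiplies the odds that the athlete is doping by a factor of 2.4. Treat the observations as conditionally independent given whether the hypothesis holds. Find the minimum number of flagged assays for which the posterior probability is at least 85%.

6

Prior odds: 0.057 ÷ 0.943 = 57/943.
Likelihood ratio per flagged assay = 2.4.
Target posterior odds = 0.85/0.15 = 17/3.
Require 2.4ⁿ ≥ 17/3 ÷ (57/943) = 16031/171.
2.4⁵ = 79.62624 falls short of 16031/171 but 2.4⁶ = 2985984/15625 reaches it, so n = 6.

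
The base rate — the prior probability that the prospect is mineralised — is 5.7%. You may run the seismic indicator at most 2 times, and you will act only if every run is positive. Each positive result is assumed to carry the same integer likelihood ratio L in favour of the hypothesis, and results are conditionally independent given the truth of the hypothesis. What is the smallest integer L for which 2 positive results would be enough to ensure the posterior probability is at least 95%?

18

Prior odds = 0.057/0.943 = 57/943.
Target odds = 0.95/0.05 = 19.
Need L² ≥ 19 ÷ (57/943) = 943/3.
17² = 289 < 943/3 ≤ 324 = 18², so L = 18.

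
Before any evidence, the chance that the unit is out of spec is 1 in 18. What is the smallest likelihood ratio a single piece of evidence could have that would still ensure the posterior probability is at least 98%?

833

Prior odds = (1/18)/(17/18) = 1/17.
Target odds = 0.98/0.02 = 49.
Required Bayes factor = 49 ÷ (1/17) = 833.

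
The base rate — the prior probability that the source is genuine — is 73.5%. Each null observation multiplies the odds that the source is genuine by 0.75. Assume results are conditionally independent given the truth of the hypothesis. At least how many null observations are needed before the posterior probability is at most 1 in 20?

Prior odds = 0.735/0.265 = 147/53.
Likelihood ratio per null observation = 0.75.
Target odds: 0.05 ÷ 0.95 = 1/19.
Require 0.75ⁿ ≤ 1/19 ÷ (147/53) = 53/2793.
0.75¹³ = 1594323/67108864 is still above 53/2793 but 0.75¹⁴ = 4782969/268435456 is at or below it, so n = 14.

14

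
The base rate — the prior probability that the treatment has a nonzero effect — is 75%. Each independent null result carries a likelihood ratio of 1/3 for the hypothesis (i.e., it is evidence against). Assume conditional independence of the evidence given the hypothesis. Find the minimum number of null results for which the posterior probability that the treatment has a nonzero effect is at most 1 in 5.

3

Prior odds = 0.75/0.25 = 3.
Likelihood ratio per null result = 1/3.
Target posterior odds = 0.2/0.8 = 0.25.
Require (1/3)ⁿ ≤ 0.25 ÷ 3 = 1/12.
(1/3)² = 1/9 is still above 1/12 but (1/3)³ = 1/27 is at or below it, so n = 3.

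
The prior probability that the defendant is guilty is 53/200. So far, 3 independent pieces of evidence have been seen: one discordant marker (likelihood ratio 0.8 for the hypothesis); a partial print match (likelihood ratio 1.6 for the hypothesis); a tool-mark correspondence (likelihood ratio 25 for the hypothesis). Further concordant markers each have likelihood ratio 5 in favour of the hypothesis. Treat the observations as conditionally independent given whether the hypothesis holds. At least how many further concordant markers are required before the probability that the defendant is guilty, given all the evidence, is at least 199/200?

Prior odds = 0.265/0.735 = 53/147.
Combined Bayes factor of the evidence already in hand = 0.8 × 1.6 × 25 = 32.
Odds after that evidence = (53/147) × 32 = 1696/147.
Target odds = 0.995/0.005 = 199.
Need 5ⁿ ≥ 199 ÷ (1696/147) = 29253/1696.
5¹ = 5 falls short of 29253/1696 but 5² = 25 reaches it, so n = 2.

2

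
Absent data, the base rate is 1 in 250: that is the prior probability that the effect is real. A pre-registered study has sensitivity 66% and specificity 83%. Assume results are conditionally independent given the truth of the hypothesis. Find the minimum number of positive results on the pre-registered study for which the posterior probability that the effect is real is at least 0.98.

7

Prior odds = 0.004/0.996 = 1/249.
False-positive rate = 1 − 0.83 = 0.17; likelihood ratio of a positive = 0.66/0.17 = 66/17.
Target posterior odds = 0.98/0.02 = 49.
Need (1/249) × (66/17)ⁿ ≥ 49, i.e. (66/17)ⁿ ≥ 12201.
(66/17)⁶ ≈3424.29 falls short of 12201 but (66/17)⁷ ≈13294.3 reaches it, so n = 7.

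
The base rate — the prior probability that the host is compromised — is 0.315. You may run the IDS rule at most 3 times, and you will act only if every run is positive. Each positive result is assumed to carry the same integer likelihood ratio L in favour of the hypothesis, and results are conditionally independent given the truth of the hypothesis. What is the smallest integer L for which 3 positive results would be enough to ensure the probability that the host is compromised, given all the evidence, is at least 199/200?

Prior odds = 0.315/0.685 = 63/137.
Target odds = 0.995/0.005 = 199.
Need L³ ≥ 199 ÷ (63/137) = 27263/63.
7³ = 343 < 27263/63 ≤ 512 = 8³, so L = 8.

8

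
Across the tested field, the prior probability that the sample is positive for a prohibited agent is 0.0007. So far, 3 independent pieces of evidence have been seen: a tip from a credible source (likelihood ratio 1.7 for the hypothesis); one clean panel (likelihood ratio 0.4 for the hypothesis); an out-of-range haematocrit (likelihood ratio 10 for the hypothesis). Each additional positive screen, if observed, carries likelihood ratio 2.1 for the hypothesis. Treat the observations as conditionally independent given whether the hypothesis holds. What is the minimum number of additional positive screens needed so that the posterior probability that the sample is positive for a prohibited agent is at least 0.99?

14

Prior odds = 0.0007/0.9993 = 7/9993.
Combined Bayes factor of the evidence already in hand = 1.7 × 0.4 × 10 = 6.8.
Odds after that evidence = (7/9993) × 6.8 = 238/49965.
Target odds = 0.99/0.01 = 99.
Need 2.1ⁿ ≥ 99 ÷ (238/49965) = 4946535/238.
2.1¹³ ≈15447.2 falls short of 4946535/238 but 2.1¹⁴ ≈32439.2 reaches it, so n = 14.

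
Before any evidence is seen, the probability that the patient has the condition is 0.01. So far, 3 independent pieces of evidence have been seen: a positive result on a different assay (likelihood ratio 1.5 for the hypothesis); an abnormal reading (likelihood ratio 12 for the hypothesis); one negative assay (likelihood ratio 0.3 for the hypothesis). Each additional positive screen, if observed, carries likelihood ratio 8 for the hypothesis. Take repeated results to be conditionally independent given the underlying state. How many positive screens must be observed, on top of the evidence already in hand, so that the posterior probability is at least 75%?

Prior odds = 0.01/0.99 = 1/99.
Combined Bayes factor of the evidence already in hand = 1.5 × 12 × 0.3 = 5.4.
Odds after that evidence = (1/99) × 5.4 = 3/55.
Target odds = 0.75/0.25 = 3.
Need 8ⁿ ≥ 3 ÷ (3/55) = 55.
8¹ = 8 falls short of 55 but 8² = 64 reaches it, so n = 2.

2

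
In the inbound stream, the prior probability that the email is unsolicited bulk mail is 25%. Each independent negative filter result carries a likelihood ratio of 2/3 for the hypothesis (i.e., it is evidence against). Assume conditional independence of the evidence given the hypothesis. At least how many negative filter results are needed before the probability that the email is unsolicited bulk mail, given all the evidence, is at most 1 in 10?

Prior odds: 0.25 ÷ 0.75 = 1/3.
Likelihood ratio per negative filter result = 2/3.
Target posterior odds = 0.1/0.9 = 1/9.
Need (1/3) × (2/3)ⁿ ≤ 1/9, i.e. (2/3)ⁿ ≤ 1/3.
(2/3)² = 4/9 is still above 1/3 but (2/3)³ = 8/27 is at or below it, so n = 3.

3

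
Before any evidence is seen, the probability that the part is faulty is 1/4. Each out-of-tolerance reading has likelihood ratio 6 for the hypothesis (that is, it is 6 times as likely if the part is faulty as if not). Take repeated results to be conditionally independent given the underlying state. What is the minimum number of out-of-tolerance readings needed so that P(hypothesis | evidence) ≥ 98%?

Prior odds = 0.25/0.75 = 1/3.
Likelihood ratio per out-of-tolerance reading = 6.
Target posterior odds = 0.98/0.02 = 49.
Require 6ⁿ ≥ 49 ÷ (1/3) = 147.
6² = 36 falls short of 147 but 6³ = 216 reaches it, so n = 3.

3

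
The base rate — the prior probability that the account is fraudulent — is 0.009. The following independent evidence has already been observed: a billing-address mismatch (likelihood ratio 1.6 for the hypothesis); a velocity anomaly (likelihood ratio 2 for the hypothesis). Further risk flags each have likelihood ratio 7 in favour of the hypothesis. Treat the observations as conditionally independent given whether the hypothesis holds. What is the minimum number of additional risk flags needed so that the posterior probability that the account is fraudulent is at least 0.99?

Prior odds = 0.009/0.991 = 9/991.
Combined Bayes factor of the evidence already in hand = 1.6 × 2 = 3.2.
Odds after that evidence = (9/991) × 3.2 = 144/4955.
Target odds = 0.99/0.01 = 99.
Need 7ⁿ ≥ 99 ÷ (144/4955) = 3406.5625.
7⁴ = 2401 falls short of 3406.5625 but 7⁵ = 16807 reaches it, so n = 5.

5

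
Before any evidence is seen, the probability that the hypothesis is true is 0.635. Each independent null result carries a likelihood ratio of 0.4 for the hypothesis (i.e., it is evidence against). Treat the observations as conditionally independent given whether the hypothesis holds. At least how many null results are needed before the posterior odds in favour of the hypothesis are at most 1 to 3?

2

Prior odds = 0.635/0.365 = 127/73.
Likelihood ratio per null result = 0.4.
Target odds = 1/3.
Need (127/73) × 0.4ⁿ ≤ 1/3, i.e. 0.4ⁿ ≤ 73/381.
0.4¹ = 0.4 is still above 73/381 but 0.4² = 0.16 is at or below it, so n = 2.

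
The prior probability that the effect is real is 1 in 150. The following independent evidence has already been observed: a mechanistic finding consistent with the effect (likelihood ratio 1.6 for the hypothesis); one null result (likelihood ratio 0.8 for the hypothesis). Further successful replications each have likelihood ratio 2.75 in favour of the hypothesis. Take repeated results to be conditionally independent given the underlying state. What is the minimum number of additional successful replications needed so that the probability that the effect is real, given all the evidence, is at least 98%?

Prior odds = (1/150)/(149/150) = 1/149.
Combined Bayes factor of the evidence already in hand = 1.6 × 0.8 = 1.28.
Odds after that evidence = (1/149) × 1.28 = 32/3725.
Target odds = 0.98/0.02 = 49.
Need 2.75ⁿ ≥ 49 ÷ (32/3725) = 5703.90625.
2.75⁸ = 214358881/65536 falls short of 5703.90625 but 2.75⁹ ≈8994.86 reaches it, so n = 9.

9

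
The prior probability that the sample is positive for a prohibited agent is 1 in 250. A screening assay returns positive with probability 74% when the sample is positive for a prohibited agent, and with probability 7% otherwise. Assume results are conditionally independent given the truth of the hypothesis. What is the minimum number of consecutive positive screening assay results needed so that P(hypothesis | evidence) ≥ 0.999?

6

Prior odds: 0.004 ÷ 0.996 = 1/249.
Likelihood ratio of a positive result = 0.74/0.07 = 74/7.
Target posterior odds = 0.999/0.001 = 999.
Need (1/249) × (74/7)ⁿ ≥ 999, i.e. (74/7)ⁿ ≥ 248751.
(74/7)⁵ ≈132029 falls short of 248751 but (74/7)⁶ ≈1.39573e+06 reaches it, so n = 6.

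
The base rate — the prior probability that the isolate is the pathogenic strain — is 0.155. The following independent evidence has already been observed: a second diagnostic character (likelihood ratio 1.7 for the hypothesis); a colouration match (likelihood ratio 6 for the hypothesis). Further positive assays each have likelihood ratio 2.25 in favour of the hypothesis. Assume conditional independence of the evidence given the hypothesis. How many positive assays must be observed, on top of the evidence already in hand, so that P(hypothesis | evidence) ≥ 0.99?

Prior odds = 0.155/0.845 = 31/169.
Combined Bayes factor of the evidence already in hand = 1.7 × 6 = 10.2.
Odds after that evidence = (31/169) × 10.2 = 1581/845.
Target odds = 0.99/0.01 = 99.
Need 2.25ⁿ ≥ 99 ÷ (1581/845) = 27885/527.
2.25⁴ = 25.62890625 falls short of 27885/527 but 2.25⁵ = 59049/1024 reaches it, so n = 5.

5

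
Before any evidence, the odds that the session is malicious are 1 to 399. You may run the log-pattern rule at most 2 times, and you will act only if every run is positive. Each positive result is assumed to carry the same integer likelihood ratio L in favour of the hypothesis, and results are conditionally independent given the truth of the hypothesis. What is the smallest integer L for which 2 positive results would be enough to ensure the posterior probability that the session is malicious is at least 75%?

35

Prior odds = 1/399.
Target odds = 0.75/0.25 = 3.
Need L² ≥ 3 ÷ (1/399) = 1197.
34² = 1156 < 1197 ≤ 1225 = 35², so L = 35.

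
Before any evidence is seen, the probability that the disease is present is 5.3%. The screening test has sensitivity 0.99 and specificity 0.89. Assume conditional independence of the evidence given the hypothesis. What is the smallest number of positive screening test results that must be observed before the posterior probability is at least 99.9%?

Prior odds: 0.053 ÷ 0.947 = 53/947.
False-positive rate = 1 − 0.89 = 0.11; likelihood ratio of a positive = 0.99/0.11 = 9.
Target posterior odds = 0.999/0.001 = 999.
Require 9ⁿ ≥ 999 ÷ (53/947) = 946053/53.
9⁴ = 6561 falls short of 946053/53 but 9⁵ = 59049 reaches it, so n = 5.

5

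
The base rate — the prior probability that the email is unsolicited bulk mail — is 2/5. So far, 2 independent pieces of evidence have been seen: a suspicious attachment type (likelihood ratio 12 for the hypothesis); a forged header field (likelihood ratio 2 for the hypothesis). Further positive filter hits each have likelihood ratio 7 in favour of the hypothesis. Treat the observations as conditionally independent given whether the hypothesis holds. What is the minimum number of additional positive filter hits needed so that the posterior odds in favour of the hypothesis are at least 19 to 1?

Prior odds = 0.4/0.6 = 2/3.
Combined Bayes factor of the evidence already in hand = 12 × 2 = 24.
Odds after that evidence = (2/3) × 24 = 16.
Target odds = 19.
Need 7ⁿ ≥ 19 ÷ 16 = 1.1875.
7¹ = 7, which meets the required 1.1875; so n = 1.

1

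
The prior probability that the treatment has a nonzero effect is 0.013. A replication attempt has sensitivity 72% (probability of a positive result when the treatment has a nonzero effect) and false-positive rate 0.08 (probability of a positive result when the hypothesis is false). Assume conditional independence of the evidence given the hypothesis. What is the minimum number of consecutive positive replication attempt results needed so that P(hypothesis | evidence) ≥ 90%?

3

Prior odds = 0.013/0.987 = 13/987.
Likelihood ratio of a positive result = 0.72/0.08 = 9.
Target odds: 0.9 ÷ 0.1 = 9.
Require 9ⁿ ≥ 9 ÷ (13/987) = 8883/13.
9² = 81 falls short of 8883/13 but 9³ = 729 reaches it, so n = 3.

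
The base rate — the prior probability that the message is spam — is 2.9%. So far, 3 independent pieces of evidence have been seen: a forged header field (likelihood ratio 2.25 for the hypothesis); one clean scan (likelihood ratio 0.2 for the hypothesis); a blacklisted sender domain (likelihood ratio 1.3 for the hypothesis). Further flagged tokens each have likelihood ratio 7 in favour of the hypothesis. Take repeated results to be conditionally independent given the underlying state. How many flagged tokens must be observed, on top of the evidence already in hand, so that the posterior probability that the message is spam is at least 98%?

5

Prior odds = 0.029/0.971 = 29/971.
Combined Bayes factor of the evidence already in hand = 2.25 × 0.2 × 1.3 = 0.585.
Odds after that evidence = (29/971) × 0.585 = 3393/194200.
Target odds = 0.98/0.02 = 49.
Need 7ⁿ ≥ 49 ÷ (3393/194200) = 9515800/3393.
7⁴ = 2401 falls short of 9515800/3393 but 7⁵ = 16807 reaches it, so n = 5.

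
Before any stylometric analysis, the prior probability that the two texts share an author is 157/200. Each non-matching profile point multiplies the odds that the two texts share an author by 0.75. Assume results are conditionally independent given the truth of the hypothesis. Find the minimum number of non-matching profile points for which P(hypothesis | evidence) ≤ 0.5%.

23

Prior odds = 0.785/0.215 = 157/43.
Likelihood ratio per non-matching profile point = 0.75.
Target odds: 0.005 ÷ 0.995 = 1/199.
Need (157/43) × 0.75ⁿ ≤ 1/199, i.e. 0.75ⁿ ≤ 43/31243.
0.75²² ≈0.00178381 is still above 43/31243 but 0.75²³ ≈0.00133786 is at or below it, so n = 23.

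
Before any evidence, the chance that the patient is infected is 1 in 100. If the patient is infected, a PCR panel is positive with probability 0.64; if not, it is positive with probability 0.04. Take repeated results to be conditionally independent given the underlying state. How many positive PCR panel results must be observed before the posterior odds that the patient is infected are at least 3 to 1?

3

Prior odds = 0.01/0.99 = 1/99.
Likelihood ratio of a positive = 0.64/0.04 = 16.
Target odds = 3.
Need (1/99) × 16ⁿ ≥ 3, i.e. 16ⁿ ≥ 297.
16² = 256 falls short of 297 but 16³ = 4096 reaches it, so n = 3.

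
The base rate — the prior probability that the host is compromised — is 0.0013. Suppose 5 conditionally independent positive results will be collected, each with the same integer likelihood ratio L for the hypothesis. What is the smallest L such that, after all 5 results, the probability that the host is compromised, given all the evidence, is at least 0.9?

Prior odds = 0.0013/0.9987 = 13/9987.
Target odds = 0.9/0.1 = 9.
Need L⁵ ≥ 9 ÷ (13/9987) = 89883/13.
5⁵ = 3125 < 89883/13 ≤ 7776 = 6⁵, so L = 6.

6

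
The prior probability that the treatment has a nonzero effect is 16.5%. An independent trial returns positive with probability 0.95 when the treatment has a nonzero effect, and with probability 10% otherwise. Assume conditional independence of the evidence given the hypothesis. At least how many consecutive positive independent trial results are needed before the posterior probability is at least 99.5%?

4

Prior odds = 0.165/0.835 = 33/167.
Likelihood ratio of a positive result = 0.95/0.1 = 9.5.
Target posterior odds = 0.995/0.005 = 199.
Require 9.5ⁿ ≥ 199 ÷ (33/167) = 33233/33.
9.5³ = 857.375 falls short of 33233/33 but 9.5⁴ = 8145.0625 reaches it, so n = 4.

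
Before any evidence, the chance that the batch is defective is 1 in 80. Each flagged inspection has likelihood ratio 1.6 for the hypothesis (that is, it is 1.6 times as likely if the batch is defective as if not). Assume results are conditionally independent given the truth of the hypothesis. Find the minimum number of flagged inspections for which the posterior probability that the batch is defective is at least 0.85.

13

Prior odds = 0.0125/0.9875 = 1/79.
Likelihood ratio per flagged inspection = 1.6.
Target odds: 0.85 ÷ 0.15 = 17/3.
Require 1.6ⁿ ≥ 17/3 ÷ (1/79) = 1343/3.
1.6¹² ≈281.475 falls short of 1343/3 but 1.6¹³ ≈450.36 reaches it, so n = 13.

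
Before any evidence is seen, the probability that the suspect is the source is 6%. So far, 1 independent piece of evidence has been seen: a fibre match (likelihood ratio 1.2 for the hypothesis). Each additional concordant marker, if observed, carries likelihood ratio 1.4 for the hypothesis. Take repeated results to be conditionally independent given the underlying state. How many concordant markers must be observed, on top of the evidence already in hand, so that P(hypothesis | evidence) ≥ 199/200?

24

Prior odds = 0.06/0.94 = 3/47.
Bayes factor of the evidence already in hand = 1.2.
Odds after that evidence = (3/47) × 1.2 = 18/235.
Target odds = 0.995/0.005 = 199.
Need 1.4ⁿ ≥ 199 ÷ (18/235) = 46765/18.
1.4²³ ≈2295.86 falls short of 46765/18 but 1.4²⁴ ≈3214.2 reaches it, so n = 24.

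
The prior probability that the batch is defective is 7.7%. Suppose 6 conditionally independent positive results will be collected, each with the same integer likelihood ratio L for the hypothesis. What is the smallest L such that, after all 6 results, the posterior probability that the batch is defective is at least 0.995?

Prior odds = 0.077/0.923 = 77/923.
Target odds = 0.995/0.005 = 199.
Need L⁶ ≥ 199 ÷ (77/923) = 183677/77.
3⁶ = 729 < 183677/77 ≤ 4096 = 4⁶, so L = 4.

4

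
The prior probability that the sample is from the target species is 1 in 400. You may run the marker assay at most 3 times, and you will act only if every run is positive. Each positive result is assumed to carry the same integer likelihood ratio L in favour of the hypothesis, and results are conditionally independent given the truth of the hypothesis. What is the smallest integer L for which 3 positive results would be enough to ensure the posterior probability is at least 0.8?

Prior odds = 0.0025/0.9975 = 1/399.
Target odds = 0.8/0.2 = 4.
Need L³ ≥ 4 ÷ (1/399) = 1596.
11³ = 1331 < 1596 ≤ 1728 = 12³, so L = 12.

12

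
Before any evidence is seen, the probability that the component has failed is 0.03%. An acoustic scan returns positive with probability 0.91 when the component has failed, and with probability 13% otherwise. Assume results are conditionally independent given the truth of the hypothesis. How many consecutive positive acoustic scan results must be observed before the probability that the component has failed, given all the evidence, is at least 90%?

6

Prior odds: 0.0003 ÷ 0.9997 = 3/9997.
Likelihood ratio of a positive result = 0.91/0.13 = 7.
Target odds: 0.9 ÷ 0.1 = 9.
Need (3/9997) × 7ⁿ ≥ 9, i.e. 7ⁿ ≥ 29991.
7⁵ = 16807 falls short of 29991 but 7⁶ = 117649 reaches it, so n = 6.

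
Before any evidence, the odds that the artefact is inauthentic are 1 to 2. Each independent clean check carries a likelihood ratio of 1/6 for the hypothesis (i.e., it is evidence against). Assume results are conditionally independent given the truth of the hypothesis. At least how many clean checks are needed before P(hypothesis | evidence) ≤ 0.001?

Prior odds = 0.5.
Likelihood ratio per clean check = 1/6.
Target odds: 0.001 ÷ 0.999 = 1/999.
Require (1/6)ⁿ ≤ 1/999 ÷ 0.5 = 2/999.
(1/6)³ = 1/216 is still above 2/999 but (1/6)⁴ = 1/1296 is at or below it, so n = 4.

4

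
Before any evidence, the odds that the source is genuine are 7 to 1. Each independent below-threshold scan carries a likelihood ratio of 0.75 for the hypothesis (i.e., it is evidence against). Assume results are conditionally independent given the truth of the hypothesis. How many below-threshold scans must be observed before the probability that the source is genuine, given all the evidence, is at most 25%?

Prior odds = 7.
Likelihood ratio per below-threshold scan = 0.75.
Target odds: 0.25 ÷ 0.75 = 1/3.
Need 7 × 0.75ⁿ ≤ 1/3, i.e. 0.75ⁿ ≤ 1/21.
0.75¹⁰ = 59049/1048576 is still above 1/21 but 0.75¹¹ = 177147/4194304 is at or below it, so n = 11.

11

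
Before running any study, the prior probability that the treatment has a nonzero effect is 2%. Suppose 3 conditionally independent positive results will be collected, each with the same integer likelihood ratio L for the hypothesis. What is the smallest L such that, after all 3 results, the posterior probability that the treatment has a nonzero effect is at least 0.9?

8

Prior odds = 0.02/0.98 = 1/49.
Target odds = 0.9/0.1 = 9.
Need L³ ≥ 9 ÷ (1/49) = 441.
7³ = 343 < 441 ≤ 512 = 8³, so L = 8.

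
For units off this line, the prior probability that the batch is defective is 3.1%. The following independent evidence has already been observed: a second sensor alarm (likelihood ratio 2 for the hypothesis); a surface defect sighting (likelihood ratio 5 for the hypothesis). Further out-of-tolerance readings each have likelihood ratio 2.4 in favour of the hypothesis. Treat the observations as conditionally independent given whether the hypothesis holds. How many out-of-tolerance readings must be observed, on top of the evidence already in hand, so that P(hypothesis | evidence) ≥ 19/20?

Prior odds = 0.031/0.969 = 31/969.
Combined Bayes factor of the evidence already in hand = 2 × 5 = 10.
Odds after that evidence = (31/969) × 10 = 310/969.
Target odds = 0.95/0.05 = 19.
Need 2.4ⁿ ≥ 19 ÷ (310/969) = 18411/310.
2.4⁴ = 33.1776 falls short of 18411/310 but 2.4⁵ = 79.62624 reaches it, so n = 5.

5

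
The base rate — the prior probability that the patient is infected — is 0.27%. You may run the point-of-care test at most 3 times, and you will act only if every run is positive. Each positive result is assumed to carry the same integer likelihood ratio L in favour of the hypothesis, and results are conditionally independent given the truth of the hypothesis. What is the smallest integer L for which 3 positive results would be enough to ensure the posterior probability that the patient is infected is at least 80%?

12

Prior odds = 0.0027/0.9973 = 27/9973.
Target odds = 0.8/0.2 = 4.
Need L³ ≥ 4 ÷ (27/9973) = 39892/27.
11³ = 1331 < 39892/27 ≤ 1728 = 12³, so L = 12.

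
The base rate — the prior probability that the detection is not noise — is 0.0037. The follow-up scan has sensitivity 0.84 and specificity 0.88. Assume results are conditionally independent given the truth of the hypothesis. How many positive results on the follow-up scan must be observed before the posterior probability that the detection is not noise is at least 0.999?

7

Prior odds = 0.0037/0.9963 = 37/9963.
False-positive rate = 1 − 0.88 = 0.12; likelihood ratio of a positive = 0.84/0.12 = 7.
Target odds: 0.999 ÷ 0.001 = 999.
Need (37/9963) × 7ⁿ ≥ 999, i.e. 7ⁿ ≥ 269001.
7⁶ = 117649 falls short of 269001 but 7⁷ = 823543 reaches it, so n = 7.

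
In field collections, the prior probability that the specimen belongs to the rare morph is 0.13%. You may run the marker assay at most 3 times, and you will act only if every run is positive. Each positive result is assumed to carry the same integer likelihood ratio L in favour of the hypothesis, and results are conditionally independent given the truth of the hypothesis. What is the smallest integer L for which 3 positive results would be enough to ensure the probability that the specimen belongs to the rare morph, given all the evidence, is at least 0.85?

17

Prior odds = 0.0013/0.9987 = 13/9987.
Target odds = 0.85/0.15 = 17/3.
Need L³ ≥ 17/3 ÷ (13/9987) = 56593/13.
16³ = 4096 < 56593/13 ≤ 4913 = 17³, so L = 17.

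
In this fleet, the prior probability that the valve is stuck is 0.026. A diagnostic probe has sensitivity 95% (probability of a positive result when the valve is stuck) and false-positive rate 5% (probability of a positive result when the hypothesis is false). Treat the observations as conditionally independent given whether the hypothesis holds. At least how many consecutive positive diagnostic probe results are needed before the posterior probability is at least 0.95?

3

Prior odds = 0.026/0.974 = 13/487.
Likelihood ratio of a positive result = 0.95/0.05 = 19.
Target odds: 0.95 ÷ 0.05 = 19.
Require 19ⁿ ≥ 19 ÷ (13/487) = 9253/13.
19² = 361 falls short of 9253/13 but 19³ = 6859 reaches it, so n = 3.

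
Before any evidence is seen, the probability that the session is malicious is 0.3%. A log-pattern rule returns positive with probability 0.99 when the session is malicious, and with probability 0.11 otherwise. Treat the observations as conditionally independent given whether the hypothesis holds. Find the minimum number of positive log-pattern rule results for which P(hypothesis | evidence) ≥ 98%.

5

Prior odds: 0.003 ÷ 0.997 = 3/997.
Likelihood ratio of a positive result = 0.99/0.11 = 9.
Target odds: 0.98 ÷ 0.02 = 49.
Require 9ⁿ ≥ 49 ÷ (3/997) = 48853/3.
9⁴ = 6561 falls short of 48853/3 but 9⁵ = 59049 reaches it, so n = 5.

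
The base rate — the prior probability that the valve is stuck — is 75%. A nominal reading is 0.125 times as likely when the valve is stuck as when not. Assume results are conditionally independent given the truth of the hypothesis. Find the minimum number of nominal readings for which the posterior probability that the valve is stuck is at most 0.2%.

Prior odds: 0.75 ÷ 0.25 = 3.
Likelihood ratio per nominal reading = 0.125.
Target posterior odds = 0.002/0.998 = 1/499.
Require 0.125ⁿ ≤ 1/499 ÷ 3 = 1/1497.
0.125³ = 0.001953125 is still above 1/1497 but 0.125⁴ = 1/4096 is at or below it, so n = 4.

4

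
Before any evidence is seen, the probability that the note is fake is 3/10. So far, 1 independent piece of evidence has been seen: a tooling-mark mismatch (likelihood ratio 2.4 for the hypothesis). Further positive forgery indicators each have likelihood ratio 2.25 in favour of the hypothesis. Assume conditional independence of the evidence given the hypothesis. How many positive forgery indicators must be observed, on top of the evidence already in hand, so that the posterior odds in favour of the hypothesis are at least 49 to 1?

Prior odds = 0.3/0.7 = 3/7.
Bayes factor of the evidence already in hand = 2.4.
Odds after that evidence = (3/7) × 2.4 = 36/35.
Target odds = 49.
Need 2.25ⁿ ≥ 49 ÷ (36/35) = 1715/36.
2.25⁴ = 25.62890625 falls short of 1715/36 but 2.25⁵ = 59049/1024 reaches it, so n = 5.

5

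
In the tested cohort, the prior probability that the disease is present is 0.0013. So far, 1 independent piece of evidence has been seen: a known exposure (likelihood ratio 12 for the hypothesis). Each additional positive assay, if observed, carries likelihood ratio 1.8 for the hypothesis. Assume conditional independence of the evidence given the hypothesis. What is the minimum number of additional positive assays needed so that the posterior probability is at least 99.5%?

Prior odds = 0.0013/0.9987 = 13/9987.
Bayes factor of the evidence already in hand = 12.
Odds after that evidence = (13/9987) × 12 = 52/3329.
Target odds = 0.995/0.005 = 199.
Need 1.8ⁿ ≥ 199 ÷ (52/3329) = 662471/52.
1.8¹⁶ ≈12144 falls short of 662471/52 but 1.8¹⁷ ≈21859.1 reaches it, so n = 17.

17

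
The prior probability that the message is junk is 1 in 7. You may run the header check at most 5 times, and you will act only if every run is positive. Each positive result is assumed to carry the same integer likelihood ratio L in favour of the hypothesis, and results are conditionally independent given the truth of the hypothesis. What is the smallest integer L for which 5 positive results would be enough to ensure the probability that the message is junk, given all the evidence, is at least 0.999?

6

Prior odds = (1/7)/(6/7) = 1/6.
Target odds = 0.999/0.001 = 999.
Need L⁵ ≥ 999 ÷ (1/6) = 5994.
5⁵ = 3125 < 5994 ≤ 7776 = 6⁵, so L = 6.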